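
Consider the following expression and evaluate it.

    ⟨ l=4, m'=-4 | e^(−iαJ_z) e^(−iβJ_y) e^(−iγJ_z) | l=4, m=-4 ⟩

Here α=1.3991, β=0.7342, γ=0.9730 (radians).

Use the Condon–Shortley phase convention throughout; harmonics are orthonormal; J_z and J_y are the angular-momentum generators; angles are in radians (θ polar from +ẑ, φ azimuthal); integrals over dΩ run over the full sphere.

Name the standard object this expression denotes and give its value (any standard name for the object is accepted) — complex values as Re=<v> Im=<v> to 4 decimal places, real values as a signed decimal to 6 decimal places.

This is a Wigner D-matrix element — the rotation-matrix element ⟨l m'| R(α,β,γ) |l m⟩ in the angular-momentum basis.
D^4_{-4,-4}(1.3991,0.7342,0.9730) = e^{-i·-4·1.3991}·d^4_{-4,-4}(0.7342)·e^{-i·-4·0.9730}. Compute d first:
Half-angle: c=0.933372, s=0.358910. N=√(1·40320·1·40320)=40320.000000
k: max(0,(-4)−(-4))=0 … min(4+(-4),4−(-4))=0
  k=0: (−1)^0·40320.0000/(40320)·0.9334^8·0.3589^0 = +0.576021
d^4_{-4,-4}(0.7342) = +0.576021
Phases: e^{-i·(-4)·1.3991}=+0.773288-0.634055i, e^{-i·(-4)·0.9730}=-0.731411-0.681937i ⇒ D=-0.574856-0.036623i

Wigner D-matrix element, Re=-0.5749 Im=-0.0366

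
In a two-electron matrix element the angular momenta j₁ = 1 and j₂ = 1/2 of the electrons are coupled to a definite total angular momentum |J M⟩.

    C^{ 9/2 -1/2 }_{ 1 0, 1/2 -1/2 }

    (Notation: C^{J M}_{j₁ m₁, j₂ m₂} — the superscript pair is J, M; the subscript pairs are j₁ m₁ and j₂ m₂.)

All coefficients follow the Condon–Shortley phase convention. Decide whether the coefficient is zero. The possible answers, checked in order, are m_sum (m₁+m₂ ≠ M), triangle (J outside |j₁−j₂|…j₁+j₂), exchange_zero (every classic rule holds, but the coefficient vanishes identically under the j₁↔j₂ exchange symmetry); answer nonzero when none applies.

triangle

m-sum: m₁+m₂ = 0+(-1/2) = -1/2, M = -1/2  ✓
triangle: need |j₁−j₂| ≤ J ≤ j₁+j₂, i.e. J ∈ [1/2, 3/2]; J = 9/2 is outside ✗ ⇒ coefficient is 0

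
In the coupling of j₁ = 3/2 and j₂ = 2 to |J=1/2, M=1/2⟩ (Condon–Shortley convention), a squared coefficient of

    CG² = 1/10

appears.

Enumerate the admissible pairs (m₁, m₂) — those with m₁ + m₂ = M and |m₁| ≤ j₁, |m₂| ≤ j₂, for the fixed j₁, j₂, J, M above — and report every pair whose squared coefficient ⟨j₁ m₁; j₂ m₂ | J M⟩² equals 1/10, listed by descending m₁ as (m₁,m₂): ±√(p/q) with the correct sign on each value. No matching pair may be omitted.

(3/2,-1): +√(1/10)

Admissible pairs with m₁+m₂ = M = 1/2: (-3/2,2), (-1/2,1), (1/2,0), (3/2,-1)
  (m₁,m₂)=(3/2,-1): CG² = 1/10, CG = +√(1/10)   ← matches the target
  (m₁,m₂)=(1/2,0): CG² = 1/5, CG = −√(1/5)
  (m₁,m₂)=(-1/2,1): CG² = 3/10, CG = +√(3/10)
  (m₁,m₂)=(-3/2,2): CG² = 2/5, CG = −√(2/5)
Pairs with CG² = 1/10: (3/2,-1): +√(1/10)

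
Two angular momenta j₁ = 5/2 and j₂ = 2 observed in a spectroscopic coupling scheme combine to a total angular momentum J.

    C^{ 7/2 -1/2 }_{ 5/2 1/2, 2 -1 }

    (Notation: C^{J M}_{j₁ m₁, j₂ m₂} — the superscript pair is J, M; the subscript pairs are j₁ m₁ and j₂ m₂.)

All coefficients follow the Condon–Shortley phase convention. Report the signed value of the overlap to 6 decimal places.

√[8·1!4!3!/9! · 3!2!1!3!3!4!] = √(1152/35)
  +(−1)^0/∏(0,1,2,1,2,2)! = 1/8  (running 1/8)
  +(−1)^1/∏(1,0,1,0,3,3)! = -1/36  (running 7/72)
⟨..|..⟩ = √(1152/35)·(7/72) = +0.557773

+0.557773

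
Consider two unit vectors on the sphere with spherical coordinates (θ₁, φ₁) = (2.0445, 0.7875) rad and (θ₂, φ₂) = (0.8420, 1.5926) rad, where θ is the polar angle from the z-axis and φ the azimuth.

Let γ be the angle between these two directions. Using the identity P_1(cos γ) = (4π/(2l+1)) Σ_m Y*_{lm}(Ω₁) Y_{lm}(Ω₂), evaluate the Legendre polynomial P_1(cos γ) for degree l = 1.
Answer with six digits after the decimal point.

0.156256

Term-by-term m-sum for l=1 (normalisation 4π/3 = 4.188790):
  [-1]  conj(Y_{1,-1})(Ω₁) = 0.21694 + 0.21786j ; Y_{1,-1}(Ω₂) = -0.00562 - 0.25767j ; Δ = 0.05492 - 0.05712j
  [+0]  conj(Y_{1,0})(Ω₁) = -0.22289 + 0.00000j ; Y_{1,0}(Ω₂) = 0.32540 + 0.00000j ; Δ = -0.07253 + 0.00000j
  [+1]  conj(Y_{1,1})(Ω₁) = -0.21694 + 0.21786j ; Y_{1,1}(Ω₂) = 0.00562 - 0.25767j ; Δ = 0.05492 + 0.05712j
Accumulated sum 0.03730 + 0.00000j; after 4π/(2l+1) scaling, 0.15626 + 0.00000j ⇒ P_1 = 0.156256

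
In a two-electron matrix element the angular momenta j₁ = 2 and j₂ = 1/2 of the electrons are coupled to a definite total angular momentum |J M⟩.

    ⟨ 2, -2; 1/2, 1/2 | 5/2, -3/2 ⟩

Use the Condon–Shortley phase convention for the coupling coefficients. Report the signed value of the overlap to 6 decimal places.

+√(1/5) ≈ +0.447214

j₁+j₂−J=0  J+j₁−j₂=4  J−j₁+j₂=1  j₁+j₂+J+1=6
(j₁±m₁, j₂±m₂, J±M) = (0,4,1,0,1,4)
P² = 576/5
sum k=0..0:
  [0] +1/24 = 1/24
S = 1/24
C² = P²·S² = 1/5 ; C = +0.447214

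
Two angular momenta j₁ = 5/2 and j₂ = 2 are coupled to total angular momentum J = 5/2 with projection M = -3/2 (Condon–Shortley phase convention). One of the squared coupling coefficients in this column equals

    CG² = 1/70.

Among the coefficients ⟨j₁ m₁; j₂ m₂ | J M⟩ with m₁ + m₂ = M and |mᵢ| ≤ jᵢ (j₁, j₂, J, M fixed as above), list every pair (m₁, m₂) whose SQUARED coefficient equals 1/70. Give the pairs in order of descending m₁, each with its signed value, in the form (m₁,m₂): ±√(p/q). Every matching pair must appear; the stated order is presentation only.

Admissible pairs with m₁+m₂ = M = -3/2: (-5/2,1), (-3/2,0), (-1/2,-1), (1/2,-2)
  (m₁,m₂)=(1/2,-2): CG² = 27/70, CG = +√(27/70)
  (m₁,m₂)=(-1/2,-1): CG² = 6/35, CG = −√(6/35)
  (m₁,m₂)=(-3/2,0): CG² = 1/70, CG = −√(1/70)   ← matches the target
  (m₁,m₂)=(-5/2,1): CG² = 3/7, CG = +√(3/7)
Pairs with CG² = 1/70: (-3/2,0): −√(1/70)

(-3/2,0): −√(1/70)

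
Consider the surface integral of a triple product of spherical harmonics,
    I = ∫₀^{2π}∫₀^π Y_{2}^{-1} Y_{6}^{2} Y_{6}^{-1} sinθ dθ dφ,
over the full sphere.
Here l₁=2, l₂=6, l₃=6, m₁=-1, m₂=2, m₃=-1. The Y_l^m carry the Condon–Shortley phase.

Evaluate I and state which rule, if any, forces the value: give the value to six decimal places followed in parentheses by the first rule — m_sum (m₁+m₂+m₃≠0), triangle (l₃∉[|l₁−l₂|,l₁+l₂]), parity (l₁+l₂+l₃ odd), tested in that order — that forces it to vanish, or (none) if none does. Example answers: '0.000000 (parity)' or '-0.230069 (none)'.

m-sum 0 ✓  L=14 even ✓  4≤6≤8 ✓
Π(2lᵢ+1) = 5×13×13 = 845
triangle coeff Δ(2,6,6) = 1/90090
Σ_t [0,2]: t=0:+1/69120 t=1:−1/14400 t=2:+1/69120 = -7/172800
(3j)²=14/715 [(2 6 6; 0 0 0)], sign=-1
Σ_t [1,2]: t=1:−1/60480 t=2:+1/34560 = 1/80640
(3j)²=6/1001 [(2 6 6; -1 2 -1)], sign=-1
⇒ 4πI² = 12/121
I = (+1)√(12/121/(4π)) = 0.08883682
No selection rule forces the value: the integral is nonzero (none).

0.088837 (none)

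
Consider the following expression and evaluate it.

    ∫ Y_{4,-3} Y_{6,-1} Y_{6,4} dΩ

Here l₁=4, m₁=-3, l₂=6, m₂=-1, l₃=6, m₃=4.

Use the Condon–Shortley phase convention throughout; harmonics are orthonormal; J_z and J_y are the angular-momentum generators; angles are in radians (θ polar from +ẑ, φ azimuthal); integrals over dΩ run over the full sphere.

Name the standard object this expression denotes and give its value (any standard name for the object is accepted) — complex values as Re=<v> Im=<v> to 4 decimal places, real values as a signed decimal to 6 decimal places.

Gaunt coefficient, -0.154578

This is a Gaunt coefficient — the integral of a triple product of spherical harmonics over the sphere.
Checks pass: Σm=0; 16 even; l₃=6∈[2,10].
(2·4+1)(2·6+1)(2·6+1) = 1521
Δ: 4! 4! 8! / 17! → 1/15315300
sum: t=0:+1/829440 t=1:−1/25920 t=2:+1/9216 t=3:−1/25920 t=4:+1/829440 = 7/207360
3j²(4 6 6; 0 0 0) = Δ·Π!·Σ² = 28/2431  (sign +1)
sum: t=3:−1/207360 t=4:+1/725760 = -1/290304
3j²(4 6 6; -3 -1 4) = Δ·Π!·Σ² = 125/7293  (sign -1)
combine: 4πI² = 1521·28/2431·125/7293 = 10500/34969
take √, sign -1: I = -0.15457815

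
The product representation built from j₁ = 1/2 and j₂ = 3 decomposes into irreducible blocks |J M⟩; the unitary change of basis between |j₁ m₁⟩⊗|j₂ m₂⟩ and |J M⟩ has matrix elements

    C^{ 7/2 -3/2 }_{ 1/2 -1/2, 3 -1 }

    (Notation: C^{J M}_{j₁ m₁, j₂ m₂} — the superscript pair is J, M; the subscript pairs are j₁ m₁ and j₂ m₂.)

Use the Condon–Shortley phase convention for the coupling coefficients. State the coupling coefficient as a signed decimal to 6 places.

√[8·0!1!6!/8! · 0!1!2!4!2!5!] = √(11520/7)
  +(−1)^0/∏(0,0,1,2,0,4)! = 1/48  (running 1/48)
⟨..|..⟩ = √(11520/7)·(1/48) = +0.845154

+0.845154  (= +√(5/7))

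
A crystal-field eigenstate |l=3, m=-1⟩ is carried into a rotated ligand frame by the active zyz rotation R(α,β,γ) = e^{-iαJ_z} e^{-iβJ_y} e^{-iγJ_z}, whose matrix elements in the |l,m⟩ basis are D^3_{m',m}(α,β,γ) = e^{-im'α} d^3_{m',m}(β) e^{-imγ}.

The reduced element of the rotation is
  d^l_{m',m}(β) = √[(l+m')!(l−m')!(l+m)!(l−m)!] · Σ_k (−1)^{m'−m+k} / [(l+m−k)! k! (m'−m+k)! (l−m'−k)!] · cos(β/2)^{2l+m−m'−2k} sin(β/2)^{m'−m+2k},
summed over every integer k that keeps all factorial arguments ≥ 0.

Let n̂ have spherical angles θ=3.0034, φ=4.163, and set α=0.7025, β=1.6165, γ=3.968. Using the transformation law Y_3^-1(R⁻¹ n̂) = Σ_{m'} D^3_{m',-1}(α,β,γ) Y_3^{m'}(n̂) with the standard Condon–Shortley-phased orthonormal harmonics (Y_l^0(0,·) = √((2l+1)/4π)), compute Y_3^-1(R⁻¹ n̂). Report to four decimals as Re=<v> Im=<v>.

Need the full column D^3_{m',-1} for m'=−3..3 at α=0.7025, β=1.6165, γ=3.9680.
cos(β/2)=0.690765, sin(β/2)=0.723079
d^3_{-3,-1}: single k=2 term ⇒ +0.461040;  D = +0.451133-0.095064i
d^3_{-2,-1}: k∈[1..2] ⇒ +0.359615 -0.788095 = -0.428481;  D = -0.262916+0.338336i
d^3_{-1,-1}: k∈[0..2] ⇒ +0.108638 -0.952320 +0.782629 = -0.061054;  D = +0.002557+0.061000i
d^3_{0,-1}: k∈[0..2] ⇒ -0.393938 +1.294973 -0.472989 = +0.428046;  D = -0.290011-0.314829i
d^3_{1,-1}: k∈[0..2] ⇒ +0.714240 -1.043505 +0.142928 = -0.186337;  D = +0.184909+0.023030i
d^3_{2,-1}: k∈[0..1] ⇒ -0.788095 +0.431778 = -0.356318;  D = +0.298321-0.194851i
d^3_{3,-1}: single k=0 term ⇒ +0.505185;  D = -0.144315+0.484133i
Y_3^{m'}(θ=3.0034,φ=4.163) and Σ D·Y over m':
  (+0.4511-0.0951i)·(+0.0011+0.0001i)  (-0.2629+0.3383i)·(+0.0087+0.0171i)  (+0.0026+0.0610i)·(-0.0908+0.1483i)  (-0.2900-0.3148i)·(-0.7042+0.0000i)  (+0.1849+0.0230i)·(+0.0908+0.1483i)  (+0.2983-0.1949i)·(+0.0087-0.0171i)  (-0.1443+0.4841i)·(-0.0011+0.0001i)
Y_3^-1(R⁻¹ n̂) = +0.200113+0.237088i

Re=0.2001 Im=0.2371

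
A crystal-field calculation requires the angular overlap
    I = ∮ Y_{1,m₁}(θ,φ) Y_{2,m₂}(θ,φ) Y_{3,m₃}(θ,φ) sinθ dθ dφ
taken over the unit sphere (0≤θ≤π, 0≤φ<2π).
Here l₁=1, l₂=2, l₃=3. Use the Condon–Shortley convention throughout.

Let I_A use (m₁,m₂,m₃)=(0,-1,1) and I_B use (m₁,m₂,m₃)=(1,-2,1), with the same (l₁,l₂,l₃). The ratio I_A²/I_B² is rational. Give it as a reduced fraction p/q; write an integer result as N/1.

8/1

l's match ⇒ only the (l;m) 3-j factors differ between A and B.
A: triangle coeff Δ(1,2,3) = 1/105; Σ_t [0,0]: t=0:+1/6 = 1/6; (3j)²=8/105 [(1 2 3; 0 -1 1)], sign=+1
B: triangle coeff Δ(1,2,3) = 1/105; Σ_t [0,0]: t=0:+1/48 = 1/48; (3j)²=1/105 [(1 2 3; 1 -2 1)], sign=+1
I_A²/I_B² = (8/105)/(1/105) = 8/1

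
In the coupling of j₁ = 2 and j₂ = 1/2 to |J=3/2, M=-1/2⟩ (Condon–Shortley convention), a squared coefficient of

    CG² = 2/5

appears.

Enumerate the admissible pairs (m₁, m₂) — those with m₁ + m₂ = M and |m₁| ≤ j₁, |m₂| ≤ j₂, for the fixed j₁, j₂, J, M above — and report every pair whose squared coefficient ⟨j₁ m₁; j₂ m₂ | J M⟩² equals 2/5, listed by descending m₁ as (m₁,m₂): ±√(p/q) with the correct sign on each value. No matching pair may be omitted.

Admissible pairs with m₁+m₂ = M = -1/2: (-1,1/2), (0,-1/2)
  (m₁,m₂)=(0,-1/2): CG² = 2/5, CG = +√(2/5)   ← matches the target
  (m₁,m₂)=(-1,1/2): CG² = 3/5, CG = −√(3/5)
Pairs with CG² = 2/5: (0,-1/2): +√(2/5)

(0,-1/2): +√(2/5)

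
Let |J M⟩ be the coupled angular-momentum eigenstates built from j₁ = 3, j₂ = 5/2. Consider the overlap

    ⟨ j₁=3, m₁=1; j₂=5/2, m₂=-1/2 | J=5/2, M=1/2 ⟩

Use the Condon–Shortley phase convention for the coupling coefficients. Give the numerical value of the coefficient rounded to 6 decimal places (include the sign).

√[6·3!3!2!/9! · 4!2!2!3!3!2!] = √(288/35)
  +(−1)^0/∏(0,3,2,2,1,0)! = 1/24  (running 1/24)
  +(−1)^1/∏(1,2,1,1,2,1)! = -1/4  (running -5/24)
  +(−1)^2/∏(2,1,0,0,3,2)! = 1/24  (running -1/6)
⟨..|..⟩ = √(288/35)·(-1/6) = -0.478091

-0.478091  (= −√(8/35))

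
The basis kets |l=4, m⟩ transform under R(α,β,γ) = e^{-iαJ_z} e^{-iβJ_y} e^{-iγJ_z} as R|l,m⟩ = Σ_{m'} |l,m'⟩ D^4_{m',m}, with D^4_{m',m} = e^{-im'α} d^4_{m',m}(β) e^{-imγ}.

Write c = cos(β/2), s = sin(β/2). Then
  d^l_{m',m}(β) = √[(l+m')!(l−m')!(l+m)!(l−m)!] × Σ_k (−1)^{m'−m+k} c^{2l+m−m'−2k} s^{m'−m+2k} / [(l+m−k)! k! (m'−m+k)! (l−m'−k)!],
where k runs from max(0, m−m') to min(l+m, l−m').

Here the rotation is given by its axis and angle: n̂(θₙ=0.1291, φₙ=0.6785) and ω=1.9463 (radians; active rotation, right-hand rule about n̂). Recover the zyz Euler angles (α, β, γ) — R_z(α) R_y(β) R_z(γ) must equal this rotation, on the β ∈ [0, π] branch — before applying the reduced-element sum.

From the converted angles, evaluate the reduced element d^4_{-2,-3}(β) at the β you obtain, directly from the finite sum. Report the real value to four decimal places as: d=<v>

d=-0.3695

Axis–angle → zyz. n̂ = (sinθₙcosφₙ, sinθₙsinφₙ, cosθₙ) = (+0.100227, +0.080802, +0.991678), ω = 1.9463.
R = I cosω + sinω [n̂]ₓ + (1−cosω) n̂n̂ᵀ gives
  R = [-0.353012, -0.911512, +0.211016; +0.933650, -0.357818, +0.016272; +0.060673, +0.202760, +0.977347]
β = atan2(√(R₁₃²+R₂₃²), R₃₃) = 0.213256; α = atan2(R₂₃, R₁₃) mod 2π = 0.076961; γ = atan2(R₃₂, −R₃₁) mod 2π = 1.861553
d^4_{-2,-3}(β=0.2133) via the finite sum:
Half-angle: c=0.994321, s=0.106426. N=√(2·720·1·5040)=2693.993318
The bounds max(0,m−m')=0 and min(l+m,l−m')=1 give 2 terms
  k=0: (−1)^1·2693.9933/(720)·0.9943^7·0.1064^1 = -0.382645
  k=1: (−1)^2·2693.9933/(240)·0.9943^5·0.1064^3 = +0.013151
d^4_{-2,-3}(0.2133) = -0.382645 +0.013151 = -0.369494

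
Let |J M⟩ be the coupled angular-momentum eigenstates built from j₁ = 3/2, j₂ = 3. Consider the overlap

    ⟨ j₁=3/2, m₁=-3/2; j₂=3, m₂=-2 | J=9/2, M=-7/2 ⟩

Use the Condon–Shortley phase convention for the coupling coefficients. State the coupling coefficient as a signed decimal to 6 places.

triangle: 0!*3!*6!/10! = 4320/3628800
(j±m)!: 0!*3!*1!*5!*1!*8! = 29030400
prefactor² = (2J+1)*Δ*N² = 345600
  k=0: +1/(0!*0!*3!*1!*0!*5!) = 1/720
Σ = 1/720  ⇒  CG² = 345600*(1/720)² = 2/3
CG = +√(2/3) = +0.816497

+√(2/3) = +0.816497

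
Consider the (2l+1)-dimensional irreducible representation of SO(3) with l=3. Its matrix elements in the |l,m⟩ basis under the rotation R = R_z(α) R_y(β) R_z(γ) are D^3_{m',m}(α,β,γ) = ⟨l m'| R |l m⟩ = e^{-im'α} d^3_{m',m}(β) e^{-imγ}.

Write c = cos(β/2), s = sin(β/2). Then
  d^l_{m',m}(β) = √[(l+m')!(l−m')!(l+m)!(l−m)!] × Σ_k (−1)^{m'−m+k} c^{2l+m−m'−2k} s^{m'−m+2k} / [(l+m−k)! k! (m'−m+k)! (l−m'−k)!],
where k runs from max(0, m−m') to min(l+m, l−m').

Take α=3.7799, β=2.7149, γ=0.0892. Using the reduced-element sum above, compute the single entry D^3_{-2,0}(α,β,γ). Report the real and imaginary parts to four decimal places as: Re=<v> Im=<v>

D^3_{-2,0}(3.7799,2.7149,0.0892) = e^{-i·-2·3.7799}·d^3_{-2,0}(2.7149)·e^{-i·0·0.0892}. Compute d first:
c=cos(2.714900/2)=0.211732, s=sin(2.714900/2)=0.977328; N=√[1·120·6·6]=65.726707
Admissible k: 2..3 (factorial args all ≥0)
  k=2: (−1)^0·65.7267/(12)·0.2117^4·0.9773^2 = +0.010514
  k=3: (−1)^1·65.7267/(12)·0.2117^2·0.9773^4 = -0.224023
d^3_{-2,0}(2.7149) = +0.010514 -0.224023 = -0.213509
Attach z-rotation phases: D = e^{-i(-2)(3.7799)}·(-0.213509)·e^{-i(0)(0.0892)} = -0.061908-0.204336i

Re=-0.0619 Im=-0.2043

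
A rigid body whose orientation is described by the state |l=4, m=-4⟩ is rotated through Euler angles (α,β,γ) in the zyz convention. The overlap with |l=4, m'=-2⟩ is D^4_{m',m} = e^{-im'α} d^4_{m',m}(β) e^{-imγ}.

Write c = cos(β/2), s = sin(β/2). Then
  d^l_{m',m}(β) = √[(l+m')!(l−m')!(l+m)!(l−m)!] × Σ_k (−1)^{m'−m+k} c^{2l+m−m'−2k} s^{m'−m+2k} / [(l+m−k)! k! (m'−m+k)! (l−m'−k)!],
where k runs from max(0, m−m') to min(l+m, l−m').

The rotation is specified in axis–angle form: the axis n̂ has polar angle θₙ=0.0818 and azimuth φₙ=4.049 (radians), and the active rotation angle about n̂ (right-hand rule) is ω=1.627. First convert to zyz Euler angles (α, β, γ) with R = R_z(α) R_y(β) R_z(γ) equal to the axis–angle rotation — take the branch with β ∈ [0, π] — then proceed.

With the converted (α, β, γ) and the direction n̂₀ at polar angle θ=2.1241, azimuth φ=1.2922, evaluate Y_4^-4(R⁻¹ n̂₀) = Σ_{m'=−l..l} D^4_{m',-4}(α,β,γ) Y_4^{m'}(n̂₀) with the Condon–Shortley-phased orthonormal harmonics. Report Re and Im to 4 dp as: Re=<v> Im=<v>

Re=0.1043 Im=0.1777

Axis–angle → zyz. n̂ = (sinθₙcosφₙ, sinθₙsinφₙ, cosθₙ) = (-0.050316, -0.064379, +0.996656), ω = 1.6270.
R = I cosω + sinω [n̂]ₓ + (1−cosω) n̂n̂ᵀ gives
  R = [-0.053500, -0.991661, -0.117242; +0.998504, -0.051797, -0.017532; +0.011313, -0.118004, +0.992949]
β = atan2(√(R₁₃²+R₂₃²), R₃₃) = 0.118825; α = atan2(R₂₃, R₁₃) mod 2π = 3.290031; γ = atan2(R₃₂, −R₃₁) mod 2π = 4.616809
Need the full column D^4_{m',-4} for m'=−4..4 at α=3.2900, β=0.1188, γ=4.6168.
cos(β/2)=0.998236, sin(β/2)=0.059377
d^4_{-4,-4}: single k=0 term ⇒ +0.985972;  D = +0.964014+0.206921i
d^4_{-3,-4}: single k=0 term ⇒ -0.165882;  D = +0.165552+0.010443i
d^4_{-2,-4}: single k=0 term ⇒ +0.018460;  D = +0.018392-0.001575i
d^4_{-1,-4}: single k=0 term ⇒ -0.001553;  D = +0.001511-0.000360i
d^4_{0,-4}: single k=0 term ⇒ +0.000103;  D = +0.000096-0.000039i
d^4_{1,-4}: single k=0 term ⇒ -0.000005;  D = +0.000005-0.000003i
d^4_{2,-4}: single k=0 term ⇒ +0.000000;  D = +0.000000-0.000000i
d^4_{3,-4}: single k=0 term ⇒ -0.000000;  D = +0.000000-0.000000i
d^4_{4,-4}: single k=0 term ⇒ +0.000000;  D = +0.000000-0.000000i
Y_4^{m'}(θ=2.1241,φ=1.2922) and Σ D·Y over m':
  (+0.9640+0.2069i)·(+0.1022+0.2081i)  (+0.1656+0.0104i)·(+0.3005-0.2716i)  (+0.0184-0.0016i)·(-0.1918-0.1195i)  (+0.0015-0.0004i)·(+0.0621-0.2170i)  (+0.0001-0.0000i)·(-0.2767+0.0000i)  (+0.0000-0.0000i)·(-0.0621-0.2170i)  (+0.0000-0.0000i)·(-0.1918+0.1195i)  (+0.0000-0.0000i)·(-0.3005-0.2716i)  (+0.0000-0.0000i)·(+0.1022-0.2081i)
Y_4^-4(R⁻¹ n̂) = +0.104304+0.177722i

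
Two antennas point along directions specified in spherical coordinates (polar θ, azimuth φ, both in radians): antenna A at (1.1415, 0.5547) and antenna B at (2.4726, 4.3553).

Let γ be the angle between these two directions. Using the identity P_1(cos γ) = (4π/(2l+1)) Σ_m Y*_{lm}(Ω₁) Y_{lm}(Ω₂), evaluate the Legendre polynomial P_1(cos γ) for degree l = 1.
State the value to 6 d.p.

Summing Y*_{l m}(θ₁,φ₁)·Y_{l m}(θ₂,φ₂) over m ∈ [−1, 1]; prefactor 4π/(2·1+1) = 4.188790:
  term(m=-1) = -0.05322 + 0.04122j   from Y*(Ω₁)=0.26704 + 0.16546j, Y(Ω₂)=-0.07490 + 0.20076j
  term(m=+0) = -0.07795 + 0.00000j   from Y*(Ω₁)=0.20337 + 0.00000j, Y(Ω₂)=-0.38328 + 0.00000j
  term(m=+1) = -0.05322 - 0.04122j   from Y*(Ω₁)=-0.26704 + 0.16546j, Y(Ω₂)=0.07490 + 0.20076j
Accumulated sum -0.18438 + 0.00000j; after 4π/(2l+1) scaling, -0.77235 + 0.00000j ⇒ P_1 = -0.772346

-0.772346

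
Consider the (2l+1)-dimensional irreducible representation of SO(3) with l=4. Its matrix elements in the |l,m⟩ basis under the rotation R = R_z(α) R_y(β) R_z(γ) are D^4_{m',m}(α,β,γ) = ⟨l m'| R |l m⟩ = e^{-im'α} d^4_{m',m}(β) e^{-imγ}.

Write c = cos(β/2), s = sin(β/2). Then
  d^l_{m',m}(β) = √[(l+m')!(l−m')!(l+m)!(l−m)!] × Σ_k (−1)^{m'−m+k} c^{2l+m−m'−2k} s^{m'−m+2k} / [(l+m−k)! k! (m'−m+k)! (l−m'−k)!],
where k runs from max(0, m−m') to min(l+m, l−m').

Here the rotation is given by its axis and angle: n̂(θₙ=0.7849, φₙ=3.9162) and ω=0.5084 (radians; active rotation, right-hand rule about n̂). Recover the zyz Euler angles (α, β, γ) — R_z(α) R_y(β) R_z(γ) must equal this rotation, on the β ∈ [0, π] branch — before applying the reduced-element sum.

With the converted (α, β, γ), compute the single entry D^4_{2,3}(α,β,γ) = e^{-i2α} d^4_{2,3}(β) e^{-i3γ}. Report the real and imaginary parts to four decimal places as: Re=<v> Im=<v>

Re=0.0718 Im=0.5314

Axis–angle → zyz. n̂ = (sinθₙcosφₙ, sinθₙsinφₙ, cosθₙ) = (-0.505114, -0.494329, +0.707459), ω = 0.5084.
R = I cosω + sinω [n̂]ₓ + (1−cosω) n̂n̂ᵀ gives
  R = [+0.905794, -0.312797, -0.285825; +0.375957, +0.904430, +0.201649; +0.195434, -0.290110, +0.936825]
β = atan2(√(R₁₃²+R₂₃²), R₃₃) = 0.357355; α = atan2(R₂₃, R₁₃) mod 2π = 2.527187; γ = atan2(R₃₂, −R₃₁) mod 2π = 4.119565
First d^4_{2,3}(β=0.3574), then the phase factors e^{-i(2)α} and e^{-i(3)γ}:
With c≡cos(β/2)=0.984080 and s≡sin(β/2)=0.177728, N=[720·2·5040·1]^{1/2}=2693.993318
The bounds max(0,m−m')=1 and min(l+m,l−m')=2 give 2 terms
  k=1: (−1)^0·2693.9933/(720)·0.9841^7·0.1777^1 = +0.594336
  k=2: (−1)^1·2693.9933/(240)·0.9841^5·0.1777^3 = -0.058158
d^4_{2,3}(0.3574) = +0.594336 -0.058158 = +0.536179
D = (+0.335358+0.942091i)·(+0.536179)·(+0.978513+0.206186i) = +0.071797+0.531350i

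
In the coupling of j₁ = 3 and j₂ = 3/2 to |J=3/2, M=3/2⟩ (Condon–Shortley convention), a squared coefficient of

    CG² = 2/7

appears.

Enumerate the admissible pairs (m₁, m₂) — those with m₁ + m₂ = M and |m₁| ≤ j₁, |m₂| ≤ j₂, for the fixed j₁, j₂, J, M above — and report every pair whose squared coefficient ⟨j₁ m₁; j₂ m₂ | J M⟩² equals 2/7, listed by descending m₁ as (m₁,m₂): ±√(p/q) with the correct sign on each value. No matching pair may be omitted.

Admissible pairs with m₁+m₂ = M = 3/2: (0,3/2), (1,1/2), (2,-1/2), (3,-3/2)
  (m₁,m₂)=(3,-3/2): CG² = 4/7, CG = +√(4/7)
  (m₁,m₂)=(2,-1/2): CG² = 2/7, CG = −√(2/7)   ← matches the target
  (m₁,m₂)=(1,1/2): CG² = 4/35, CG = +√(4/35)
  (m₁,m₂)=(0,3/2): CG² = 1/35, CG = −√(1/35)
Pairs with CG² = 2/7: (2,-1/2): −√(2/7)

(2,-1/2): −√(2/7)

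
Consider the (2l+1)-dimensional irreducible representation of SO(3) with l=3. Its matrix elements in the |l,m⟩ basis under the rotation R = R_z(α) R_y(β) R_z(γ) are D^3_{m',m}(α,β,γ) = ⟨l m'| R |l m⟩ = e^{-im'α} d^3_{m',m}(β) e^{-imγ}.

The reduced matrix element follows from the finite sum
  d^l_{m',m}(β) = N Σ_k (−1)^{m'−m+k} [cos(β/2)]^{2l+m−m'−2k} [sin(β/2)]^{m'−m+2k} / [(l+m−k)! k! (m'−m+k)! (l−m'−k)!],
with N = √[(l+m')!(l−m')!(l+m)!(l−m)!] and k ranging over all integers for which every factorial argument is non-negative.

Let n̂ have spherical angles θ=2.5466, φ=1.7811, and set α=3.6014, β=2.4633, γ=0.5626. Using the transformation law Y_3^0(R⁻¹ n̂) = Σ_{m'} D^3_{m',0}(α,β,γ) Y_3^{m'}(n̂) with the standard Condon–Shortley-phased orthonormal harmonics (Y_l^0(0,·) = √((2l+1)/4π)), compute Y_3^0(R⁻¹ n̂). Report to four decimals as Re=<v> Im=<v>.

Need the full column D^3_{m',0} for m'=−3..3 at α=3.6014, β=2.4633, γ=0.5626.
cos(β/2)=0.332682, sin(β/2)=0.943039
d^3_{-3,0}: single k=3 term ⇒ +0.138100;  D = -0.026268-0.135578i
d^3_{-2,0}: k∈[2..3] ⇒ +0.059668 -0.479444 = -0.419777;  D = -0.254438-0.333877i
d^3_{-1,0}: k∈[1..3] ⇒ +0.013313 -0.320915 +0.859545 = +0.551943;  D = -0.494617-0.244939i
d^3_{0,0}: k∈[0..3] ⇒ +0.001356 -0.098044 +0.787808 -0.703360 = -0.012241;  D = -0.012241+0.000000i
d^3_{1,0}: k∈[0..2] ⇒ -0.013313 +0.320915 -0.859545 = -0.551943;  D = +0.494617-0.244939i
d^3_{2,0}: k∈[0..1] ⇒ +0.059668 -0.479444 = -0.419777;  D = -0.254438+0.333877i
d^3_{3,0}: single k=0 term ⇒ -0.138100;  D = +0.026268-0.135578i
Y_3^{m'}(θ=2.5466,φ=1.7811) and Σ D·Y over m':
  (-0.0263-0.1356i)·(+0.0433+0.0593i)  (-0.2544-0.3339i)·(+0.2427-0.1086i)  (-0.4946-0.2449i)·(-0.0919-0.4303i)  (-0.0122+0.0000i)·(-0.1326+0.0000i)  (+0.4946-0.2449i)·(+0.0919-0.4303i)  (-0.2544+0.3339i)·(+0.2427+0.1086i)  (+0.0263-0.1356i)·(-0.0433+0.0593i)
Y_3^0(R⁻¹ n̂) = -0.300520+0.000000i

Re=-0.3005 Im=0.0000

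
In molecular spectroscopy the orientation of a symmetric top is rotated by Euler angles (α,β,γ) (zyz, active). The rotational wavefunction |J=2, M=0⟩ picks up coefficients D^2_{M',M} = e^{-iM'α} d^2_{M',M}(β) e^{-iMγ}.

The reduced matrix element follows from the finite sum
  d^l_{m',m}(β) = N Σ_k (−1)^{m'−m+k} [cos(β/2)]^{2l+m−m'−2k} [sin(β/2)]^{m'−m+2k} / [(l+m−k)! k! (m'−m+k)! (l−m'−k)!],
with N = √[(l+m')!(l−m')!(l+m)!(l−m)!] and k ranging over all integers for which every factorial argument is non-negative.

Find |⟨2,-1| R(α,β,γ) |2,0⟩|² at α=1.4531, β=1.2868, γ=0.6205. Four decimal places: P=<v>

First d^2_{-1,0}(β=1.2868), then the phase factors e^{-i(-1)α} and e^{-i(0)γ}:
c=cos(1.286800/2)=0.800061, s=sin(1.286800/2)=0.599919; N=√[1·6·2·2]=4.898979
Admissible k: 1..2 (factorial args all ≥0)
  k=1: (−1)^0·4.8990/(2)·0.8001^3·0.5999^1 = +0.752553
  k=2: (−1)^1·4.8990/(2)·0.8001^1·0.5999^3 = -0.423133
d^2_{-1,0}(1.2868) = +0.752553 -0.423133 = +0.329420
|D^2_{-1,0}|² = |d^2_{-1,0}(β)|² = (+0.329420)² = 0.108518 (the z-rotation phases have unit modulus)

P=0.1085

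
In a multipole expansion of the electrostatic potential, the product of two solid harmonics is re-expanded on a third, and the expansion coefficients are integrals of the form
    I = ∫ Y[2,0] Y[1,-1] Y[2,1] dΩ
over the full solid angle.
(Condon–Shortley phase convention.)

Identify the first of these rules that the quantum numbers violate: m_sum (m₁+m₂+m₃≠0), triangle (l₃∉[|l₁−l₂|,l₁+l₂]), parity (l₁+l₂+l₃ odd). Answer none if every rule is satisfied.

m₁+m₂+m₃ = 0 − 1 + 1 = 0  ✓
triangle: |2−1|=1 ≤ l₃=2 ≤ 2+1=3  ✓
parity: l₁+l₂+l₃ = 5 is odd  ✗

parity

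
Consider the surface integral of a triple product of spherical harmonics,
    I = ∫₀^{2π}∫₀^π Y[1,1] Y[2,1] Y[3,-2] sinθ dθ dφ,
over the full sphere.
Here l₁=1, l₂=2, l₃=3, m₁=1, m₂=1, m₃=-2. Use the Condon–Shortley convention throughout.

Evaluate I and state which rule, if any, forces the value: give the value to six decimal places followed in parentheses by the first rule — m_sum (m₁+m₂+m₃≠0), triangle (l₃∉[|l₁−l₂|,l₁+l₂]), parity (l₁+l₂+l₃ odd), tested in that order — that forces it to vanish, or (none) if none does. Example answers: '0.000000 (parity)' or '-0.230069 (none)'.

m-sum 0 ✓  L=6 even ✓  1≤3≤3 ✓
Π(2lᵢ+1) = 3×5×7 = 105
triangle coeff Δ(1,2,3) = 1/105
Σ_t [0,0]: t=0:+1/4 = 1/4
(3j)²=3/35 [(1 2 3; 0 0 0)], sign=-1
Σ_t [0,0]: t=0:+1/12 = 1/12
(3j)²=2/21 [(1 2 3; 1 1 -2)], sign=-1
⇒ 4πI² = 6/7
I = (+1)√(6/7/(4π)) = 0.26116903
No selection rule forces the value: the integral is nonzero (none).

0.261169 (none)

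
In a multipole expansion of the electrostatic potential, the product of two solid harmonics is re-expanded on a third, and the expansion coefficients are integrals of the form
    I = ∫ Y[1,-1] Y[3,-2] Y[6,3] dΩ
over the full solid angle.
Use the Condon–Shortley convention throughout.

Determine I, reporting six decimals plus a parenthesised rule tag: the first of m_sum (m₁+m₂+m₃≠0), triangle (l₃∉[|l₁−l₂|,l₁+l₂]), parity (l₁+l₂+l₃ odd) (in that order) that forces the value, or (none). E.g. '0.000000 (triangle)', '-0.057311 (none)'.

l₃=6 ∉ [2,4] — triangle fails ⇒ I = 0

0.000000 (triangle)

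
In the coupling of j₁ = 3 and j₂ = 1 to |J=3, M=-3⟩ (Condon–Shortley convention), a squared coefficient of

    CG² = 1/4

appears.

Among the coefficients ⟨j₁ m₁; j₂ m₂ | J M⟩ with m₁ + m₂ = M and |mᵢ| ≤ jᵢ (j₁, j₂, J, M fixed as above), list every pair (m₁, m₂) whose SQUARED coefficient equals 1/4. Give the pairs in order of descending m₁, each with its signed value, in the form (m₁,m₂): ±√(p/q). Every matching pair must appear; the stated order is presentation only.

(-2,-1): +√(1/4)

Admissible pairs with m₁+m₂ = M = -3: (-3,0), (-2,-1)
  (m₁,m₂)=(-2,-1): CG² = 1/4, CG = +√(1/4)   ← matches the target
  (m₁,m₂)=(-3,0): CG² = 3/4, CG = −√(3/4)
Pairs with CG² = 1/4: (-2,-1): +√(1/4)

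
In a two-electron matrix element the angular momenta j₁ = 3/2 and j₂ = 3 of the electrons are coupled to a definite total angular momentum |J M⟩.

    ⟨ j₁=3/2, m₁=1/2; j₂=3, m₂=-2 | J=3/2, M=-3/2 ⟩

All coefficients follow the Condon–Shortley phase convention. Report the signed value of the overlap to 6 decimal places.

-0.534522

j₁+j₂−J=3  J+j₁−j₂=0  J−j₁+j₂=3  j₁+j₂+J+1=7
(j₁±m₁, j₂±m₂, J±M) = (2,1,1,5,0,3)
P² = 288/7
sum k=1..1:
  [1] −1/12 = -1/12
S = -1/12
C² = P²·S² = 2/7 ; C = -0.534522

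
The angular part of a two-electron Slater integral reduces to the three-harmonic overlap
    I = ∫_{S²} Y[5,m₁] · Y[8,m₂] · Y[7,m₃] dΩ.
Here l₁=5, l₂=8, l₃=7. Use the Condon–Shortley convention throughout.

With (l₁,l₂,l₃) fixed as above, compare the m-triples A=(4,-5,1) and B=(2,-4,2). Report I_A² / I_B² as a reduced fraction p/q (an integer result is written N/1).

Shared (l₁,l₂,l₃)=(5,8,7): N and (l;000)² cancel in I_A²/I_B².
A: Δ = 6!·4!·10!/21! = 1/814773960; Racah Σ t=0..1: t=0:+1/130636800 t=1:−1/232243200 = 1/298598400; ⇒ 3j(5 8 7; 4 -5 1)² = 7/1292, sgn +1
B: Δ = 6!·4!·10!/21! = 1/814773960; Racah Σ t=0..3: t=0:+1/74649600 t=1:−1/14515200 t=2:+1/23224320 t=3:−1/313528320 = -7/447897600; ⇒ 3j(5 8 7; 2 -4 2)² = 343/75582, sgn +1
I_A²/I_B² = (7/1292)/(343/75582) = 117/98

117/98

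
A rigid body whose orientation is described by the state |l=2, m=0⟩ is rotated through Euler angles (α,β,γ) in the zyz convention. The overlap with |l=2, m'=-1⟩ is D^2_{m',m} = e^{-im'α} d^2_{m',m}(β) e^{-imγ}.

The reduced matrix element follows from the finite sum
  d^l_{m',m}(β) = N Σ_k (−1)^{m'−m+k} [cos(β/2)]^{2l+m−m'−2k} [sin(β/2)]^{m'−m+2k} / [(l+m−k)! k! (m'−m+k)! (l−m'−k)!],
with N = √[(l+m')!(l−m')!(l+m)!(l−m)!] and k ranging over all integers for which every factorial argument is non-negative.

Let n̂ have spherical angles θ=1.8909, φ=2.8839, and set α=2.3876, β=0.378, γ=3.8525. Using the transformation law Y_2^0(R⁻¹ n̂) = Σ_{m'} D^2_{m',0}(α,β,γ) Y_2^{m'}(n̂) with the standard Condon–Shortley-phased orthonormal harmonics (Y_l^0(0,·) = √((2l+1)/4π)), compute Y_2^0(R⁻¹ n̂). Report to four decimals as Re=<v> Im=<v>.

Need the full column D^2_{m',0} for m'=−2..2 at α=2.3876, β=0.3780, γ=3.8525.
cos(β/2)=0.982193, sin(β/2)=0.187877
d^2_{-2,0}: single k=2 term ⇒ +0.083409;  D = +0.005236-0.083245i
d^2_{-1,0}: k∈[1..2] ⇒ +0.436052 -0.015955 = +0.420098;  D = -0.306235+0.287580i
d^2_{0,0}: k∈[0..2] ⇒ +0.930651 -0.136207 +0.001246 = +0.795689;  D = +0.795689+0.000000i
d^2_{1,0}: k∈[0..1] ⇒ -0.436052 +0.015955 = -0.420098;  D = +0.306235+0.287580i
d^2_{2,0}: single k=0 term ⇒ +0.083409;  D = +0.005236+0.083245i
Y_2^{m'}(θ=1.8909,φ=2.8839) and Σ D·Y over m':
  (+0.0052-0.0832i)·(+0.3028+0.1715i)  (-0.3062+0.2876i)·(+0.2231+0.0588i)  (+0.7957+0.0000i)·(-0.2217+0.0000i)  (+0.3062+0.2876i)·(-0.2231+0.0588i)  (+0.0052+0.0832i)·(+0.3028-0.1715i)
Y_2^0(R⁻¹ n̂) = -0.315161+0.000000i

Re=-0.3152 Im=0.0000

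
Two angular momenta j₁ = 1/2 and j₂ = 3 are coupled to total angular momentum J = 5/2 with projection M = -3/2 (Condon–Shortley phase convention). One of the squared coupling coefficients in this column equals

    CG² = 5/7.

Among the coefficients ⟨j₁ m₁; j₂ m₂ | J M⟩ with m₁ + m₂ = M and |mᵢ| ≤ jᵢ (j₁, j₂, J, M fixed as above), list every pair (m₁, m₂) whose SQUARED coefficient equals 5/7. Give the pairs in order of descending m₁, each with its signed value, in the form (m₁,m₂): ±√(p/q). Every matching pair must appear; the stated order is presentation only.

Admissible pairs with m₁+m₂ = M = -3/2: (-1/2,-1), (1/2,-2)
  (m₁,m₂)=(1/2,-2): CG² = 5/7, CG = +√(5/7)   ← matches the target
  (m₁,m₂)=(-1/2,-1): CG² = 2/7, CG = −√(2/7)
Pairs with CG² = 5/7: (1/2,-2): +√(5/7)

(1/2,-2): +√(5/7)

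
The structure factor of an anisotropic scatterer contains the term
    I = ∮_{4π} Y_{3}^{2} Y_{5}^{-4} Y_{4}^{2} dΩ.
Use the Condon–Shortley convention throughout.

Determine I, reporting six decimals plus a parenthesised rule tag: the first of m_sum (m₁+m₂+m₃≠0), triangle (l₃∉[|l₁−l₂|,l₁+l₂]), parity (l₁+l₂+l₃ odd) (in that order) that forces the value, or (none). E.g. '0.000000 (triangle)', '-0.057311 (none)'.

0.143343 (none)

m-sum 0 ✓  L=12 even ✓  2≤4≤8 ✓
Π(2lᵢ+1) = 7×11×9 = 693
triangle coeff Δ(3,5,4) = 1/180180
Σ_t [1,3]: t=1:−1/576 t=2:+1/144 t=3:−1/576 = 1/288
(3j)²=20/1001 [(3 5 4; 0 0 0)], sign=+1
Σ_t [0,1]: t=0:+1/2880 t=1:−1/8640 = 1/4320
(3j)²=8/429 [(3 5 4; 2 -4 2)], sign=+1
⇒ 4πI² = 480/1859
I = (+1)√(480/1859/(4π)) = 0.14334284
No selection rule forces the value: the integral is nonzero (none).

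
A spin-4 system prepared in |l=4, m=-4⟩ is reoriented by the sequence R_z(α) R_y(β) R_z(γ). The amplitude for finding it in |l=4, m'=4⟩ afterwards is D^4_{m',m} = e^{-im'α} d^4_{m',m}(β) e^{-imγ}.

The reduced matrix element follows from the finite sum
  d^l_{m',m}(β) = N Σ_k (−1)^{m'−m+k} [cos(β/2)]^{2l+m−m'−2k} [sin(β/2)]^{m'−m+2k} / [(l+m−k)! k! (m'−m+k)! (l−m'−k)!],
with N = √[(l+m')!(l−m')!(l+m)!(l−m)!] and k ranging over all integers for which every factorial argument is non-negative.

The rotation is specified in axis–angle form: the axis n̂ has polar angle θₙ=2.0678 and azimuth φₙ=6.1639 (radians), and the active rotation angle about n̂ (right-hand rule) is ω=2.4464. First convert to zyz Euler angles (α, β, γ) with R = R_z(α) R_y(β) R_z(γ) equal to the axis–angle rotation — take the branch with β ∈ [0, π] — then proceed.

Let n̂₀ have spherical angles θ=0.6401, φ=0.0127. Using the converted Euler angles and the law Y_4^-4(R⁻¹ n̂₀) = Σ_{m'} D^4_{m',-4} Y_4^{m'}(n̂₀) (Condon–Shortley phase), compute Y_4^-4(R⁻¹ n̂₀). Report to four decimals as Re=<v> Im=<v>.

Re=0.0218 Im=-0.0663

Axis–angle → zyz. n̂ = (sinθₙcosφₙ, sinθₙsinφₙ, cosθₙ) = (+0.872769, -0.104605, -0.476794), ω = 2.4464.
R = I cosω + sinω [n̂]ₓ + (1−cosω) n̂n̂ᵀ gives
  R = [+0.578747, +0.143997, -0.802693; -0.466807, -0.748585, -0.470862; -0.668687, +0.647213, -0.366022]
β = atan2(√(R₁₃²+R₂₃²), R₃₃) = 1.945528; α = atan2(R₂₃, R₁₃) mod 2π = 3.672103; γ = atan2(R₃₂, −R₃₁) mod 2π = 0.769081
Need the full column D^4_{m',-4} for m'=−4..4 at α=3.6721, β=1.9455, γ=0.7691.
cos(β/2)=0.563018, sin(β/2)=0.826445
d^4_{-4,-4}: single k=0 term ⇒ +0.010097;  D = +0.004716-0.008928i
d^4_{-3,-4}: single k=0 term ⇒ -0.041919;  D = -0.001866-0.041878i
d^4_{-2,-4}: single k=0 term ⇒ +0.115117;  D = -0.062609-0.096602i
d^4_{-1,-4}: single k=0 term ⇒ -0.238971;  D = -0.213572-0.107211i
d^4_{0,-4}: single k=0 term ⇒ +0.392186;  D = -0.391351+0.025580i
d^4_{1,-4}: single k=0 term ⇒ -0.514908;  D = -0.426195+0.288943i
d^4_{2,-4}: single k=0 term ⇒ +0.534449;  D = -0.229820+0.482513i
d^4_{3,-4}: single k=0 term ⇒ -0.419338;  D = +0.036020+0.417788i
d^4_{4,-4}: single k=0 term ⇒ +0.217626;  D = +0.125830+0.177561i
Y_4^{m'}(θ=0.6401,φ=0.0127) and Σ D·Y over m':
  (+0.0047-0.0089i)·(+0.0562-0.0029i)  (-0.0019-0.0419i)·(+0.2137-0.0081i)  (-0.0626-0.0966i)·(+0.4179-0.0106i)  (-0.2136-0.1072i)·(+0.3406-0.0043i)  (-0.3914+0.0256i)·(-0.1920+0.0000i)  (-0.4262+0.2889i)·(-0.3406-0.0043i)  (-0.2298+0.4825i)·(+0.4179+0.0106i)  (+0.0360+0.4178i)·(-0.2137-0.0081i)  (+0.1258+0.1776i)·(+0.0562+0.0029i)
Y_4^-4(R⁻¹ n̂) = +0.021775-0.066264i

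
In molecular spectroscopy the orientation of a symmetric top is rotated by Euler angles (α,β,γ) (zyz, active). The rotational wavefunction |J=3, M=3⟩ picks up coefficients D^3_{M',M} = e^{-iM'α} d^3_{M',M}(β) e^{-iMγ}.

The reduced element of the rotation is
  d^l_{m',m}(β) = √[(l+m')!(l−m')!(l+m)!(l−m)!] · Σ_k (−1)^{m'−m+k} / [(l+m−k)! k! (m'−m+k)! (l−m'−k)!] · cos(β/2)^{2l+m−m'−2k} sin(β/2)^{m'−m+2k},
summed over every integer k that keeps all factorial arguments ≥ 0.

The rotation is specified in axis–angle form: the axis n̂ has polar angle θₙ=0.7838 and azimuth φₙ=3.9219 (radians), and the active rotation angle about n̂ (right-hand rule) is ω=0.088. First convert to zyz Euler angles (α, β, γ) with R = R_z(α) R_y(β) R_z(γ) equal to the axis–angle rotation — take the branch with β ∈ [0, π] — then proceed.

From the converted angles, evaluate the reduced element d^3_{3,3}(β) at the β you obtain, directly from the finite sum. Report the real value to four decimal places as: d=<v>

d=0.9971

Axis–angle → zyz. n̂ = (sinθₙcosφₙ, sinθₙsinφₙ, cosθₙ) = (-0.501735, -0.496652, +0.708236), ω = 0.0880.
R = I cosω + sinω [n̂]ₓ + (1−cosω) n̂n̂ᵀ gives
  R = [+0.997105, -0.061280, -0.045024; +0.063209, +0.997085, +0.042735; +0.042274, -0.045457, +0.998071]
β = atan2(√(R₁₃²+R₂₃²), R₃₃) = 0.062116; α = atan2(R₂₃, R₁₃) mod 2π = 2.382276; γ = atan2(R₃₂, −R₃₁) mod 2π = 3.963254
d^3_{3,3}(β=0.0621) via the finite sum:
c=cos(0.062116/2)=0.999518, s=sin(0.062116/2)=0.031053; N=√[720·1·720·1]=720.000000
The bounds max(0,m−m')=0 and min(l+m,l−m')=0 give 1 term
  k=0: (−1)^0·720.0000/(720)·0.9995^6·0.0311^0 = +0.997110
d^3_{3,3}(0.0621) = +0.997110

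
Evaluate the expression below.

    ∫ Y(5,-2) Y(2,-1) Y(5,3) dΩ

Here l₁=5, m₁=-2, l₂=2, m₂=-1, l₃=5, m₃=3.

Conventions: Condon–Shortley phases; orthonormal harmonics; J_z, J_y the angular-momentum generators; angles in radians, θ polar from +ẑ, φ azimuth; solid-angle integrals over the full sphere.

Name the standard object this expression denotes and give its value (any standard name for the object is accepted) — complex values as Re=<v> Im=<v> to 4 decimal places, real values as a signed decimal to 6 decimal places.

This is a Gaunt coefficient — the integral of a triple product of spherical harmonics over the sphere.
Checks pass: Σm=0; 12 even; l₃=5∈[3,7].
(2·5+1)(2·2+1)(2·5+1) = 605
Δ: 2! 8! 2! / 13! → 1/38610
sum: t=0:+1/2880 t=1:−1/576 t=2:+1/2880 = -1/960
3j²(5 2 5; 0 0 0) = Δ·Π!·Σ² = 10/429  (sign +1)
sum: t=0:+1/10080 t=1:−1/2880 = -1/4032
3j²(5 2 5; -2 -1 3) = Δ·Π!·Σ² = 10/429  (sign -1)
combine: 4πI² = 605·10/429·10/429 = 500/1521
take √, sign -1: I = -0.16173926

Gaunt coefficient, -0.161739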